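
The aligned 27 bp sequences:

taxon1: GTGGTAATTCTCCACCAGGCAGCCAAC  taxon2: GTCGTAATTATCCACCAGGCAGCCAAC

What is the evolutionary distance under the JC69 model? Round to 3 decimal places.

0.078

The sequences differ at 2 of 27 sites (3, 10), so p = 2/27 ≈ 0.074074.
d = −(3/4) ln(1 − 4p/3) = −0.75 ln(1 − 0.098765) = −0.75 ln(0.901235)
  = −0.75 × (-0.103989) = 0.077992 substitutions/site.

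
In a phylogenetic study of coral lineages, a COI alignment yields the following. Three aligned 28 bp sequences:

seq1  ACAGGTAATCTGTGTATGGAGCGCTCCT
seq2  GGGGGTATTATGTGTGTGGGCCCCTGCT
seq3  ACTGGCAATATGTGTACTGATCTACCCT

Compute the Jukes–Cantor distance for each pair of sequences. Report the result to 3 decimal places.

seq1–seq2: 10/28 sites differ → p ≈ 0.357143, d = −0.75 ln(1 − 0.476191) = 0.484971 ≈ 0.485.
seq1–seq3: 9/28 sites differ → p ≈ 0.321429, d = −0.75 ln(1 − 0.428572) = 0.419713 ≈ 0.420.
seq2–seq3: 14/28 sites differ → p = 0.5, d = −0.75 ln(1 − 0.666667) = 0.823960 ≈ 0.824.

d(seq1,seq2) = 0.485, d(seq1,seq3) = 0.420, d(seq2,seq3) = 0.824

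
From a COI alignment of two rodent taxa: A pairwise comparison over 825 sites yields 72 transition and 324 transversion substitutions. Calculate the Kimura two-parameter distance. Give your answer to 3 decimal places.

0.804

P = 72/825 ≈ 0.087273 and Q = 324/825 ≈ 0.392727.
Under the Kimura two-parameter model, d = −½ ln(1 − 2P − Q) − ¼ ln(1 − 2Q).
1 − 2P − Q = 0.432727, giving −½ ln(0.432727) = 0.418824.
1 − 2Q = 0.214546, giving −¼ ln(0.214546) = 0.384808.
d = 0.418824 + 0.384808 = 0.803632.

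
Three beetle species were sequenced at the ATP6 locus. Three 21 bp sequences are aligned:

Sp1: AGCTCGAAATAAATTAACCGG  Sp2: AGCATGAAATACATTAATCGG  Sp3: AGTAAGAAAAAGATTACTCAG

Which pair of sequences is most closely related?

Sp1–Sp2: 4/21 differ, p = 0.190, d = 0.220.
Sp1–Sp3: 8/21 differ, p = 0.381, d = 0.532.
Sp2–Sp3: 6/21 differ, p = 0.286, d = 0.360.
The smallest distance is between Sp1 and Sp2.

Sp1 and Sp2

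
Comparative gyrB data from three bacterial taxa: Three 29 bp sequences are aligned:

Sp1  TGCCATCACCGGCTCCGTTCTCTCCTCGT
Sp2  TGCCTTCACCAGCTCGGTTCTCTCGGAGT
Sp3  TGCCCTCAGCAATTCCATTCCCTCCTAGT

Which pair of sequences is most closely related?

Sp1–Sp2: 6/29 differ, p = 0.207, d = 0.242.
Sp1–Sp3: 8/29 differ, p = 0.276, d = 0.344.
Sp2–Sp3: 9/29 differ, p = 0.310, d = 0.401.
The smallest distance is between Sp1 and Sp2.

Sp1 and Sp2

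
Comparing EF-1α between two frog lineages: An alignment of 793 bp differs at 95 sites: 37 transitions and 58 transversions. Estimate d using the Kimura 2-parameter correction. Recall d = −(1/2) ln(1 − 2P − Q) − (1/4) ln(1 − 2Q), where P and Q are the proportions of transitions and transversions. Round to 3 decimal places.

0.131

P = 37/793 ≈ 0.046658 and Q = 58/793 ≈ 0.07314.
Under the Kimura two-parameter model, d = −½ ln(1 − 2P − Q) − ¼ ln(1 − 2Q).
1 − 2P − Q = 0.833544, giving −½ ln(0.833544) = 0.091034.
1 − 2Q = 0.85372, giving −¼ ln(0.85372) = 0.039538.
d = 0.091034 + 0.039538 = 0.130572.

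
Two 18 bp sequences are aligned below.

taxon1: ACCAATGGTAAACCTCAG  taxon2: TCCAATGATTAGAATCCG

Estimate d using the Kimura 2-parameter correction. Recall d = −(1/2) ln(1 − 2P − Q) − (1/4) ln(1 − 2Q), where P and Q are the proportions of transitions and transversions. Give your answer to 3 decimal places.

0.549

Of 18 sites, 2 differences are transitions and 5 are transversions, so P = 2/18 ≈ 0.111111 and Q = 5/18 ≈ 0.277778.
Under the Kimura two-parameter model, d = −½ ln(1 − 2P − Q) − ¼ ln(1 − 2Q).
1 − 2P − Q = 0.5, giving −½ ln(0.5) = 0.346574.
1 − 2Q = 0.444444, giving −¼ ln(0.444444) = 0.202733.
d = 0.346574 + 0.202733 = 0.549307.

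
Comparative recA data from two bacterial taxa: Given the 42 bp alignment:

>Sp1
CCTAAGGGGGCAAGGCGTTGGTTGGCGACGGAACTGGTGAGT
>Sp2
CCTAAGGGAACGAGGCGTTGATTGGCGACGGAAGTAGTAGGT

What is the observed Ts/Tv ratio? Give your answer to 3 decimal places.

7.000

Transitions are A↔G and C↔T; transversions are all other mismatches.
Transitions: 7. Transversions: 1.
R = 7/1 = 7.000.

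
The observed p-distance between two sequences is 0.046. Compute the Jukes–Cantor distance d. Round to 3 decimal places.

d = −(3/4) ln(1 − 4p/3) = −0.75 ln(1 − 0.061333) = −0.75 ln(0.938667)
  = −0.75 × (-0.063294) = 0.047471 substitutions/site.

0.047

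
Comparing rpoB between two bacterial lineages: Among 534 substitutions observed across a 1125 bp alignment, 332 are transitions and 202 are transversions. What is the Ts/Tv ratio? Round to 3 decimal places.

R = 332/202 = 1.643564… ≈ 1.644 (to 3 d.p.).

1.644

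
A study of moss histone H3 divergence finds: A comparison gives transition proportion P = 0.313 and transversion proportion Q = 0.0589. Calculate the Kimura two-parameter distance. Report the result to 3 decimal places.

Under the Kimura two-parameter model, d = −½ ln(1 − 2P − Q) − ¼ ln(1 − 2Q).
1 − 2P − Q = 0.3151, giving −½ ln(0.3151) = 0.577433.
1 − 2Q = 0.8822, giving −¼ ln(0.8822) = 0.031334.
d = 0.577433 + 0.031334 = 0.608767.

0.609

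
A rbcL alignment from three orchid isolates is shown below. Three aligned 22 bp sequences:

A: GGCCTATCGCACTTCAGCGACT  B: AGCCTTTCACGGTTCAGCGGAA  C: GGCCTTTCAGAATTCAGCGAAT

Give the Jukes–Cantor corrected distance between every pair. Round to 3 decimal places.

A–B: 8/22 sites differ → p ≈ 0.363636, d = −0.75 ln(1 − 0.484848) = 0.497470 ≈ 0.497.
A–C: 5/22 sites differ → p ≈ 0.227273, d = −0.75 ln(1 − 0.303031) = 0.270761 ≈ 0.271.
B–C: 6/22 sites differ → p ≈ 0.272727, d = −0.75 ln(1 − 0.363636) = 0.338988 ≈ 0.339.

d(A,B) = 0.497, d(A,C) = 0.271, d(B,C) = 0.339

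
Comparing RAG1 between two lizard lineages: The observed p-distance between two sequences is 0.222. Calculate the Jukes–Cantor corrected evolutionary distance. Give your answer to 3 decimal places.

0.263

d = −(3/4) ln(1 − 4p/3) = −0.75 ln(1 − 0.296) = −0.75 ln(0.704)
  = −0.75 × (-0.350977) = 0.263233 substitutions/site.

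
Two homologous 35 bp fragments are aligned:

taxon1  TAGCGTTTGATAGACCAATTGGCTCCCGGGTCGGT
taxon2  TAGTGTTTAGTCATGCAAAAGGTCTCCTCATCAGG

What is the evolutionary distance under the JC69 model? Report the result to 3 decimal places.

0.782

The sequences differ at 17 of 35 sites, so p = 17/35 ≈ 0.485714.
d = −(3/4) ln(1 − 4p/3) = −0.75 ln(1 − 0.647619) = −0.75 ln(0.352381)
  = −0.75 × (-1.043042) = 0.782282 substitutions/site.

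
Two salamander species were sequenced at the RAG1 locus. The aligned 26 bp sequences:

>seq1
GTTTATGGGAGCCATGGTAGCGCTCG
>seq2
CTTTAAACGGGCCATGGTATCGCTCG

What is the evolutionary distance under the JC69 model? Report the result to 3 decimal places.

0.276

The sequences differ at 6 of 26 sites (1, 6, 7, 8, 10, 20), so p = 6/26 ≈ 0.230769.
d = −(3/4) ln(1 − 4p/3) = −0.75 ln(1 − 0.307692) = −0.75 ln(0.692308)
  = −0.75 × (-0.367724) = 0.275793 substitutions/site.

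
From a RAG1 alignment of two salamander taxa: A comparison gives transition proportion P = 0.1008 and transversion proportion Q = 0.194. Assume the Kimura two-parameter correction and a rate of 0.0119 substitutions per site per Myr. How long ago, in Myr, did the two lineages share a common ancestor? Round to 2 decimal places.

15.74

Under the Kimura two-parameter model, d = −½ ln(1 − 2P − Q) − ¼ ln(1 − 2Q).
1 − 2P − Q = 0.6044, giving −½ ln(0.6044) = 0.251760.
1 − 2Q = 0.612, giving −¼ ln(0.612) = 0.122756.
d = 0.251760 + 0.122756 = 0.374516.
Under a molecular clock d = 2μt, so t = d/(2μ) = 0.374516 / (2 × 0.0119) = 15.74 Myr.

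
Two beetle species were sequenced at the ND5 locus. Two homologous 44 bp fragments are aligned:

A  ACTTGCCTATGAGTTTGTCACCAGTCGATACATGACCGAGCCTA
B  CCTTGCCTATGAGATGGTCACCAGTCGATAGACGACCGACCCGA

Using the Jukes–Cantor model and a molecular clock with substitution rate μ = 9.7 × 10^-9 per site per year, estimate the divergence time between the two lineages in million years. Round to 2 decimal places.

The sequences differ at 7 of 44 sites (1, 14, 16, 31, 33, 40, 43), so p = 7/44 ≈ 0.159091.
d = −(3/4) ln(1 − 4p/3) = −0.75 ln(1 − 0.212121) = −0.75 ln(0.787879)
  = −0.75 × (-0.238411) = 0.178808 substitutions/site.
Under a molecular clock d = 2μt, so t = d/(2μ) = 0.178808 / (2 × 9.7 × 10^-9) = 9.22 million years.

9.22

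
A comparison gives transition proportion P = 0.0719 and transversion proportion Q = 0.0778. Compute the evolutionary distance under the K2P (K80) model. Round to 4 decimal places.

Under the Kimura two-parameter model, d = −½ ln(1 − 2P − Q) − ¼ ln(1 − 2Q).
1 − 2P − Q = 0.7784, giving −½ ln(0.7784) = 0.125257.
1 − 2Q = 0.8444, giving −¼ ln(0.8444) = 0.042282.
d = 0.125257 + 0.042282 = 0.167539.

0.1675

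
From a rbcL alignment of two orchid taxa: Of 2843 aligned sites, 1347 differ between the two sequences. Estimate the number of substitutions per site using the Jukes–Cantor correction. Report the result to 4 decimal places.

0.7492

p = 1347/2843 ≈ 0.473795.
d = −(3/4) ln(1 − 4p/3) = −0.75 ln(1 − 0.631727) = −0.75 ln(0.368273)
  = −0.75 × (-0.998931) = 0.749198 substitutions/site.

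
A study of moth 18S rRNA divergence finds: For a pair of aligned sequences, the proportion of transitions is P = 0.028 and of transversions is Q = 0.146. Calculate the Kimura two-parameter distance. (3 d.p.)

Under the Kimura two-parameter model, d = −½ ln(1 − 2P − Q) − ¼ ln(1 − 2Q).
1 − 2P − Q = 0.798, giving −½ ln(0.798) = 0.112823.
1 − 2Q = 0.708, giving −¼ ln(0.708) = 0.086328.
d = 0.112823 + 0.086328 = 0.199151.

0.199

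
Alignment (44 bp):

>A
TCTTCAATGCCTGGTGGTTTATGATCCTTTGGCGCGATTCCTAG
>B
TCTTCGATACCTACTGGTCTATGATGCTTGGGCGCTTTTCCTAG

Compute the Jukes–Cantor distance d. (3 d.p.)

The sequences differ at 9 of 44 sites (6, 9, 13, 14, 19, 26, 30, 36, 37), so p = 9/44 ≈ 0.204545.
d = −(3/4) ln(1 − 4p/3) = −0.75 ln(1 − 0.272727) = −0.75 ln(0.727273)
  = −0.75 × (-0.318453) = 0.238840 substitutions/site.

0.239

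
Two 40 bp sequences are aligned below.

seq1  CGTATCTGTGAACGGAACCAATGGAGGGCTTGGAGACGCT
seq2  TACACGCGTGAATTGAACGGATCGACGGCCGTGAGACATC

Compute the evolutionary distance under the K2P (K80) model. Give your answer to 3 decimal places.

0.753

Of 40 sites, 11 differences are transitions and 7 are transversions, so P = 11/40 = 0.275 and Q = 7/40 = 0.175.
Under the Kimura two-parameter model, d = −½ ln(1 − 2P − Q) − ¼ ln(1 − 2Q).
1 − 2P − Q = 0.275, giving −½ ln(0.275) = 0.645492.
1 − 2Q = 0.65, giving −¼ ln(0.65) = 0.107696.
d = 0.645492 + 0.107696 = 0.753188.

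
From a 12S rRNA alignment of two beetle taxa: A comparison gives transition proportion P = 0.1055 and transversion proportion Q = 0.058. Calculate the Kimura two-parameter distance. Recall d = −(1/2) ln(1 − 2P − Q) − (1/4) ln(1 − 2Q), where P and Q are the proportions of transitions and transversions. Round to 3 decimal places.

Under the Kimura two-parameter model, d = −½ ln(1 − 2P − Q) − ¼ ln(1 − 2Q).
1 − 2P − Q = 0.731, giving −½ ln(0.731) = 0.156671.
1 − 2Q = 0.884, giving −¼ ln(0.884) = 0.030825.
d = 0.156671 + 0.030825 = 0.187496.

0.187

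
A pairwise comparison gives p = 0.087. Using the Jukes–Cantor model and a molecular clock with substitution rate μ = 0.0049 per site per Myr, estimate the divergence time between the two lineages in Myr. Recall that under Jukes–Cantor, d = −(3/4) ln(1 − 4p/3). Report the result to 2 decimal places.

9.44

d = −(3/4) ln(1 − 4p/3) = −0.75 ln(1 − 0.116) = −0.75 ln(0.884)
  = −0.75 × (-0.123298) = 0.092474 substitutions/site.
Under a molecular clock d = 2μt, so t = d/(2μ) = 0.092474 / (2 × 0.0049) = 9.44 Myr.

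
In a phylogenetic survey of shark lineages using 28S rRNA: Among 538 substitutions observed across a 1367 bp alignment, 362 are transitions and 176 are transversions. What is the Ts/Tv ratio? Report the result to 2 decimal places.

R = 362/176 = 2.056818… ≈ 2.06 (to 2 d.p.).

2.06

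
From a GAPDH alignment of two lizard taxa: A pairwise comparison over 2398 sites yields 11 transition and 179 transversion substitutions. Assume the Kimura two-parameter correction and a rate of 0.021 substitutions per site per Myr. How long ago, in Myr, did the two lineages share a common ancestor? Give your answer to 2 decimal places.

P = 11/2398 ≈ 0.004587 and Q = 179/2398 ≈ 0.074646.
Under the Kimura two-parameter model, d = −½ ln(1 − 2P − Q) − ¼ ln(1 − 2Q).
1 − 2P − Q = 0.91618, giving −½ ln(0.91618) = 0.043771.
1 − 2Q = 0.850708, giving −¼ ln(0.850708) = 0.040422.
d = 0.043771 + 0.040422 = 0.084193.
Under a molecular clock d = 2μt, so t = d/(2μ) = 0.084193 / (2 × 0.021) = 2.00 Myr.

2.00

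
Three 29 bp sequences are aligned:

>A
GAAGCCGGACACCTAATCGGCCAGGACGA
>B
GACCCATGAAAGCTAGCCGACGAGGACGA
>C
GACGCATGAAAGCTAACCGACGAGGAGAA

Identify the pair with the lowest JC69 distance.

A–B: 10/29 differ, p = 0.345, d = 0.462.
A–C: 10/29 differ, p = 0.345, d = 0.462.
B–C: 4/29 differ, p = 0.138, d = 0.152.
The smallest distance is between B and C.

B and C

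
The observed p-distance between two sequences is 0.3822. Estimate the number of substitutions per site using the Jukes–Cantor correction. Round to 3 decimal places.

0.534

d = −(3/4) ln(1 − 4p/3) = −0.75 ln(1 − 0.5096) = −0.75 ln(0.4904)
  = −0.75 × (-0.712534) = 0.534401 substitutions/site.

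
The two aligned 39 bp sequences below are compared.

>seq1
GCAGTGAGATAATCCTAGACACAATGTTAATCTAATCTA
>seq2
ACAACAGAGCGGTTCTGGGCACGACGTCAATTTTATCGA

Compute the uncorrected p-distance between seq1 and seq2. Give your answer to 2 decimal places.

The sequences differ at 19 of 39 positions.
p = 19/39 = 0.487179… ≈ 0.49 (to 2 d.p.).

0.49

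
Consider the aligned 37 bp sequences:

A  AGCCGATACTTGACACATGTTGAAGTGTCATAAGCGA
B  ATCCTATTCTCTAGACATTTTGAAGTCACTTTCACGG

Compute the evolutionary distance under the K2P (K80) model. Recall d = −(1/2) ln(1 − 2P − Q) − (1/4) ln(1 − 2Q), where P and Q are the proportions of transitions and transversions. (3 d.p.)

Of 37 sites, 3 differences are transitions and 11 are transversions, so P = 3/37 ≈ 0.081081 and Q = 11/37 ≈ 0.297297.
Under the Kimura two-parameter model, d = −½ ln(1 − 2P − Q) − ¼ ln(1 − 2Q).
1 − 2P − Q = 0.540541, giving −½ ln(0.540541) = 0.307592.
1 − 2Q = 0.405406, giving −¼ ln(0.405406) = 0.225717.
d = 0.307592 + 0.225717 = 0.533309.

0.533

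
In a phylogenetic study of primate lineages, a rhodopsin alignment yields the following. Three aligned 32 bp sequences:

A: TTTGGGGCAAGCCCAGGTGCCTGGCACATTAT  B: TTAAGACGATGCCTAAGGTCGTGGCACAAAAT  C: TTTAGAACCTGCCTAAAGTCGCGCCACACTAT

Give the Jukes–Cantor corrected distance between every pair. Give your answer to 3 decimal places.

d(A,B) = 0.585, d(A,C) = 0.657, d(B,C) = 0.353

A–B: 13/32 sites differ → p = 0.40625, d = −0.75 ln(1 − 0.541667) = 0.585119 ≈ 0.585.
A–C: 14/32 sites differ → p = 0.4375, d = −0.75 ln(1 − 0.583333) = 0.656601 ≈ 0.657.
B–C: 9/32 sites differ → p = 0.28125, d = −0.75 ln(1 − 0.375) = 0.352503 ≈ 0.353.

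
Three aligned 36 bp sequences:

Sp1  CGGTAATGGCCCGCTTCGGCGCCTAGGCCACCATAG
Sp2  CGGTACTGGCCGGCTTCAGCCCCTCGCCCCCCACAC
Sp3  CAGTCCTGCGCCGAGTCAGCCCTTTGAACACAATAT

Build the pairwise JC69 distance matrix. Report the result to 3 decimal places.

d(Sp1,Sp2) = 0.304, d(Sp1,Sp3) = 0.608, d(Sp2,Sp3) = 0.608

Sp1–Sp2: 9/36 sites differ → p = 0.25, d = −0.75 ln(1 − 0.333333) = 0.304098 ≈ 0.304.
Sp1–Sp3: 15/36 sites differ → p ≈ 0.416667, d = −0.75 ln(1 − 0.555556) = 0.608198 ≈ 0.608.
Sp2–Sp3: 15/36 sites differ → p ≈ 0.416667, d = −0.75 ln(1 − 0.555556) = 0.608198 ≈ 0.608.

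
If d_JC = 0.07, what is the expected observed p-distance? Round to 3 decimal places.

0.067

p = (3/4)(1 − e^(−4d/3)) = 0.75 × (1 − e^(-0.093333)) = 0.75 × (1 − 0.910890) = 0.066833.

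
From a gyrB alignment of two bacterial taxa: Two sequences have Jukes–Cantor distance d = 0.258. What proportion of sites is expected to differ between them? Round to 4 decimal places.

p = (3/4)(1 − e^(−4d/3)) = 0.75 × (1 − e^(-0.344)) = 0.75 × (1 − 0.708929) = 0.218303.

0.2183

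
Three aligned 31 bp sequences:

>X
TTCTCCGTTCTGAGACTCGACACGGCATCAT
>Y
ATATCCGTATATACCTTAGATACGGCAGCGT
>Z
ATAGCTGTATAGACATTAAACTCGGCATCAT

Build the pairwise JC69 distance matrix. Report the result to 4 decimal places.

d(X,Y) = 0.6143, d(X,Z) = 0.5445, d(Y,Z) = 0.3672

X–Y: 13/31 sites differ → p ≈ 0.419355, d = −0.75 ln(1 − 0.55914) = 0.614271 ≈ 0.6143.
X–Z: 12/31 sites differ → p ≈ 0.387097, d = −0.75 ln(1 − 0.516129) = 0.544453 ≈ 0.5445.
Y–Z: 9/31 sites differ → p ≈ 0.290323, d = −0.75 ln(1 − 0.387097) = 0.367161 ≈ 0.3672.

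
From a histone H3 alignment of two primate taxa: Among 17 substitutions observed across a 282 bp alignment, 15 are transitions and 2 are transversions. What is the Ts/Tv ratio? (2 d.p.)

R = 15/2 = 7.50.

7.50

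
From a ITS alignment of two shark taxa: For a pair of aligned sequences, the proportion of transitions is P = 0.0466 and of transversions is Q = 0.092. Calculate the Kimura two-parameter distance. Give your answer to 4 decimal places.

0.1532

Under the Kimura two-parameter model, d = −½ ln(1 − 2P − Q) − ¼ ln(1 − 2Q).
1 − 2P − Q = 0.8148, giving −½ ln(0.8148) = 0.102406.
1 − 2Q = 0.816, giving −¼ ln(0.816) = 0.050835.
d = 0.102406 + 0.050835 = 0.153241.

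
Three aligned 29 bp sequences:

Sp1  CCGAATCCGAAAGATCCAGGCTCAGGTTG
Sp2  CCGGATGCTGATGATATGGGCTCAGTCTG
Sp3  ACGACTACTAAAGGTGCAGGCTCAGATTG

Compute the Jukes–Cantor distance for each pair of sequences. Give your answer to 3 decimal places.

Sp1–Sp2: 10/29 sites differ → p ≈ 0.344828, d = −0.75 ln(1 − 0.459771) = 0.461822 ≈ 0.462.
Sp1–Sp3: 7/29 sites differ → p ≈ 0.241379, d = −0.75 ln(1 − 0.321839) = 0.291278 ≈ 0.291.
Sp2–Sp3: 12/29 sites differ → p ≈ 0.413793, d = −0.75 ln(1 − 0.551724) = 0.601760 ≈ 0.602.

d(Sp1,Sp2) = 0.462, d(Sp1,Sp3) = 0.291, d(Sp2,Sp3) = 0.602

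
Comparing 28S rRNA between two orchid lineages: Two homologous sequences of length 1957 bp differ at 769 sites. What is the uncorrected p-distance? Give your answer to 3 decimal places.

p = 769/1957 = 0.392948… ≈ 0.393 (to 3 d.p.).

0.393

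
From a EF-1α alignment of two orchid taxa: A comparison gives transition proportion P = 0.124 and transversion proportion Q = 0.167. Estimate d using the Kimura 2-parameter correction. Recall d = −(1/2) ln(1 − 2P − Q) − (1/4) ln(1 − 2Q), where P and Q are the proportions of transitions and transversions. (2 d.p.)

0.37

Under the Kimura two-parameter model, d = −½ ln(1 − 2P − Q) − ¼ ln(1 − 2Q).
1 − 2P − Q = 0.585, giving −½ ln(0.585) = 0.268072.
1 − 2Q = 0.666, giving −¼ ln(0.666) = 0.101616.
d = 0.268072 + 0.101616 = 0.369688.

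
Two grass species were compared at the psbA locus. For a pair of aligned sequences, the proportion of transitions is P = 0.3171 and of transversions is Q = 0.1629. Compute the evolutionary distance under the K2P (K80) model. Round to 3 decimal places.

Under the Kimura two-parameter model, d = −½ ln(1 − 2P − Q) − ¼ ln(1 − 2Q).
1 − 2P − Q = 0.2029, giving −½ ln(0.2029) = 0.797521.
1 − 2Q = 0.6742, giving −¼ ln(0.6742) = 0.098557.
d = 0.797521 + 0.098557 = 0.896078.

0.896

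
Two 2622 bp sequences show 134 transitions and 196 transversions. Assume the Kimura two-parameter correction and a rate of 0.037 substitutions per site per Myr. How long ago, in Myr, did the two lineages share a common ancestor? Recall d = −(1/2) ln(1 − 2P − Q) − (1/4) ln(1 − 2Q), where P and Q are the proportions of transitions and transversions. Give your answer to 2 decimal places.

P = 134/2622 ≈ 0.051106 and Q = 196/2622 ≈ 0.074752.
Under the Kimura two-parameter model, d = −½ ln(1 − 2P − Q) − ¼ ln(1 − 2Q).
1 − 2P − Q = 0.823036, giving −½ ln(0.823036) = 0.097378.
1 − 2Q = 0.850496, giving −¼ ln(0.850496) = 0.040484.
d = 0.097378 + 0.040484 = 0.137862.
Under a molecular clock d = 2μt, so t = d/(2μ) = 0.137862 / (2 × 0.037) = 1.86 Myr.

1.86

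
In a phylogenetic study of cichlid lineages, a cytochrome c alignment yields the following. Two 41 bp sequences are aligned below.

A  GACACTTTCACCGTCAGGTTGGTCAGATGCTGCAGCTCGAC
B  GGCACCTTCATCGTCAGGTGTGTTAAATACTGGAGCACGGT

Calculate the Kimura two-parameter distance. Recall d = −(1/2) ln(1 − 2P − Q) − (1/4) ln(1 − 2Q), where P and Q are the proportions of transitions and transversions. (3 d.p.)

Of 41 sites, 8 differences are transitions and 4 are transversions, so P = 8/41 ≈ 0.195122 and Q = 4/41 ≈ 0.097561.
Under the Kimura two-parameter model, d = −½ ln(1 − 2P − Q) − ¼ ln(1 − 2Q).
1 − 2P − Q = 0.512195, giving −½ ln(0.512195) = 0.334525.
1 − 2Q = 0.804878, giving −¼ ln(0.804878) = 0.054266.
d = 0.334525 + 0.054266 = 0.388791.

0.389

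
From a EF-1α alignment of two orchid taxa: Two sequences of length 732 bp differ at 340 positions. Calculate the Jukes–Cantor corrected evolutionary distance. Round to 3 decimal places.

p = 340/732 ≈ 0.464481.
d = −(3/4) ln(1 − 4p/3) = −0.75 ln(1 − 0.619308) = −0.75 ln(0.380692)
  = −0.75 × (-0.965765) = 0.724324 substitutions/site.

0.724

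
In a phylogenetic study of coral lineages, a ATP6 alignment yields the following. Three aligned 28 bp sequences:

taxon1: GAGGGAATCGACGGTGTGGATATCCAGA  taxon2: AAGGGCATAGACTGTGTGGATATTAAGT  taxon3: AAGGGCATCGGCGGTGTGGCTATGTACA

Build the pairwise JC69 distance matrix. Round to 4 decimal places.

d(taxon1,taxon2) = 0.3041, d(taxon1,taxon3) = 0.3041, d(taxon2,taxon3) = 0.3597

taxon1–taxon2: 7/28 sites differ → p = 0.25, d = −0.75 ln(1 − 0.333333) = 0.304098 ≈ 0.3041.
taxon1–taxon3: 7/28 sites differ → p = 0.25, d = −0.75 ln(1 − 0.333333) = 0.304098 ≈ 0.3041.
taxon2–taxon3: 8/28 sites differ → p ≈ 0.285714, d = −0.75 ln(1 − 0.380952) = 0.359679 ≈ 0.3597.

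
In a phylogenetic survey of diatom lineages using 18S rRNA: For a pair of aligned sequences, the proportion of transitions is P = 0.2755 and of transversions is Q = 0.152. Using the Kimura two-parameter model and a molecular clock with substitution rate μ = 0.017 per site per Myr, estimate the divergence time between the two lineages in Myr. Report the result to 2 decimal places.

20.52

Under the Kimura two-parameter model, d = −½ ln(1 − 2P − Q) − ¼ ln(1 − 2Q).
1 − 2P − Q = 0.297, giving −½ ln(0.297) = 0.607012.
1 − 2Q = 0.696, giving −¼ ln(0.696) = 0.090601.
d = 0.607012 + 0.090601 = 0.697613.
Under a molecular clock d = 2μt, so t = d/(2μ) = 0.697613 / (2 × 0.017) = 20.52 Myr.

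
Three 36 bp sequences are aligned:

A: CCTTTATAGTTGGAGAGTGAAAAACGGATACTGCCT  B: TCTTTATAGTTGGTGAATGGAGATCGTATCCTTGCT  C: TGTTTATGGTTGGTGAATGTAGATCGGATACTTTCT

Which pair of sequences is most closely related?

A–B: 10/36 differ, p = 0.278, d = 0.347.
A–C: 10/36 differ, p = 0.278, d = 0.347.
B–C: 6/36 differ, p = 0.167, d = 0.188.
The smallest distance is between B and C.

B and C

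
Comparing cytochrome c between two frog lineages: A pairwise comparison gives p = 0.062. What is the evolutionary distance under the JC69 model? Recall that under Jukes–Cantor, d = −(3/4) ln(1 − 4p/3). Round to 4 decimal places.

0.0647

d = −(3/4) ln(1 − 4p/3) = −0.75 ln(1 − 0.082667) = −0.75 ln(0.917333)
  = −0.75 × (-0.086285) = 0.064714 substitutions/site.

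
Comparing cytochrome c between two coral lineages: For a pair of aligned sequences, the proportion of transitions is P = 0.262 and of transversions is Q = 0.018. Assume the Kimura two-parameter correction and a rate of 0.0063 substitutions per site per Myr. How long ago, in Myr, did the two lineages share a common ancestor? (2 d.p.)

31.72

Under the Kimura two-parameter model, d = −½ ln(1 − 2P − Q) − ¼ ln(1 − 2Q).
1 − 2P − Q = 0.458, giving −½ ln(0.458) = 0.390443.
1 − 2Q = 0.964, giving −¼ ln(0.964) = 0.009166.
d = 0.390443 + 0.009166 = 0.399609.
Under a molecular clock d = 2μt, so t = d/(2μ) = 0.399609 / (2 × 0.0063) = 31.72 Myr.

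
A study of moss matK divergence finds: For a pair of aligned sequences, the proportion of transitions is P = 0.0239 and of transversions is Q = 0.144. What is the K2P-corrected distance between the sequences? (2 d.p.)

Under the Kimura two-parameter model, d = −½ ln(1 − 2P − Q) − ¼ ln(1 − 2Q).
1 − 2P − Q = 0.8082, giving −½ ln(0.8082) = 0.106473.
1 − 2Q = 0.712, giving −¼ ln(0.712) = 0.084919.
d = 0.106473 + 0.084919 = 0.191392.

0.19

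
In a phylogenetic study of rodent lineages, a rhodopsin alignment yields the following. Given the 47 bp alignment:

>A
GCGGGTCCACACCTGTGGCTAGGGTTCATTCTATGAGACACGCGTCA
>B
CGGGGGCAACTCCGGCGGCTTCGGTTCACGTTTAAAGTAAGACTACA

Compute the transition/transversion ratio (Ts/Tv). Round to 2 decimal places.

Transitions are A↔G and C↔T; transversions are all other mismatches.
Transitions: 5. Transversions: 16.
R = 5/16 = 0.3125 ≈ 0.31 (to 2 d.p.).

0.31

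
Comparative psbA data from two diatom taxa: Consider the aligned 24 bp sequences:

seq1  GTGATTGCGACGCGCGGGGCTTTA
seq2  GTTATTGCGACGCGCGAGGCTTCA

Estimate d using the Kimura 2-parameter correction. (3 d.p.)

Of 24 sites, 2 differences are transitions and 1 are transversions, so P = 2/24 ≈ 0.083333 and Q = 1/24 ≈ 0.041667.
Under the Kimura two-parameter model, d = −½ ln(1 − 2P − Q) − ¼ ln(1 − 2Q).
1 − 2P − Q = 0.791667, giving −½ ln(0.791667) = 0.116807.
1 − 2Q = 0.916666, giving −¼ ln(0.916666) = 0.021753.
d = 0.116807 + 0.021753 = 0.138560.

0.139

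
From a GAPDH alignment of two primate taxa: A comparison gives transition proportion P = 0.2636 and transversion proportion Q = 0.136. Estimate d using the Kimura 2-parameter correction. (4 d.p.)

0.6235

Under the Kimura two-parameter model, d = −½ ln(1 − 2P − Q) − ¼ ln(1 − 2Q).
1 − 2P − Q = 0.3368, giving −½ ln(0.3368) = 0.544133.
1 − 2Q = 0.728, giving −¼ ln(0.728) = 0.079364.
d = 0.544133 + 0.079364 = 0.623497.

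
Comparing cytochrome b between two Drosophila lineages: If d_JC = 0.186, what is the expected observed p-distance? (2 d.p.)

0.16

p = (3/4)(1 − e^(−4d/3)) = 0.75 × (1 − e^(-0.248)) = 0.75 × (1 − 0.780360) = 0.164730.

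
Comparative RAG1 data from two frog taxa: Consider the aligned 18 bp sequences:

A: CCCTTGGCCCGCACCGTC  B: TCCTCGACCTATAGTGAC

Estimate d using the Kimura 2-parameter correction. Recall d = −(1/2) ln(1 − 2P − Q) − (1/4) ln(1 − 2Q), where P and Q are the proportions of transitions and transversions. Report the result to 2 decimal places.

1.16

Of 18 sites, 7 differences are transitions and 2 are transversions, so P = 7/18 ≈ 0.388889 and Q = 2/18 ≈ 0.111111.
Under the Kimura two-parameter model, d = −½ ln(1 − 2P − Q) − ¼ ln(1 − 2Q).
1 − 2P − Q = 0.111111, giving −½ ln(0.111111) = 1.098613.
1 − 2Q = 0.777778, giving −¼ ln(0.777778) = 0.062829.
d = 1.098613 + 0.062829 = 1.161442.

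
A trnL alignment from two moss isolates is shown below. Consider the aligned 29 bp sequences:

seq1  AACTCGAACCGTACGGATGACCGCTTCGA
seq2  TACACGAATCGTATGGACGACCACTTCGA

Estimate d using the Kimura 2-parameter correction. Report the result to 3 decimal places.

Of 29 sites, 4 differences are transitions and 2 are transversions, so P = 4/29 ≈ 0.137931 and Q = 2/29 ≈ 0.068966.
Under the Kimura two-parameter model, d = −½ ln(1 − 2P − Q) − ¼ ln(1 − 2Q).
1 − 2P − Q = 0.655172, giving −½ ln(0.655172) = 0.211429.
1 − 2Q = 0.862068, giving −¼ ln(0.862068) = 0.037105.
d = 0.211429 + 0.037105 = 0.248534.

0.249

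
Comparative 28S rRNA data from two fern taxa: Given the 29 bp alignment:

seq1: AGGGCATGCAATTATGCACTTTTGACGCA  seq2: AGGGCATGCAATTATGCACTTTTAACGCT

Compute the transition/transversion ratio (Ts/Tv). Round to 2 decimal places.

1.00

Transitions are A↔G and C↔T; transversions are all other mismatches.
Transitions: 1. Transversions: 1.
R = 1/1 = 1.00.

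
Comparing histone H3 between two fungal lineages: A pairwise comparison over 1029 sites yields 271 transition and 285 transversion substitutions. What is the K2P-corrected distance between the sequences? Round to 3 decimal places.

1.016

P = 271/1029 ≈ 0.263362 and Q = 285/1029 ≈ 0.276968.
Under the Kimura two-parameter model, d = −½ ln(1 − 2P − Q) − ¼ ln(1 − 2Q).
1 − 2P − Q = 0.196308, giving −½ ln(0.196308) = 0.814035.
1 − 2Q = 0.446064, giving −¼ ln(0.446064) = 0.201823.
d = 0.814035 + 0.201823 = 1.015858.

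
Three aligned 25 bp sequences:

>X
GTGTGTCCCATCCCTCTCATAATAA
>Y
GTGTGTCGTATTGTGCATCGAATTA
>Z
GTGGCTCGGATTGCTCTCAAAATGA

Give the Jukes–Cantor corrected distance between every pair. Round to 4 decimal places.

d(X,Y) = 0.6626, d(X,Z) = 0.4172, d(Y,Z) = 0.5716

X–Y: 11/25 sites differ → p = 0.44, d = −0.75 ln(1 − 0.586667) = 0.662626 ≈ 0.6626.
X–Z: 8/25 sites differ → p = 0.32, d = −0.75 ln(1 − 0.426667) = 0.417216 ≈ 0.4172.
Y–Z: 10/25 sites differ → p = 0.4, d = −0.75 ln(1 − 0.533333) = 0.571605 ≈ 0.5716.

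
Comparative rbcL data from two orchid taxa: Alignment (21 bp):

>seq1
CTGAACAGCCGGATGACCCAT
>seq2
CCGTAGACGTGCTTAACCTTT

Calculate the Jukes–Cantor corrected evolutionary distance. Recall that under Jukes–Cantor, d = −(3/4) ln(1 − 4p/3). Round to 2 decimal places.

The sequences differ at 11 of 21 sites, so p = 11/21 ≈ 0.52381.
d = −(3/4) ln(1 − 4p/3) = −0.75 ln(1 − 0.698413) = −0.75 ln(0.301587)
  = −0.75 × (-1.198697) = 0.899023 substitutions/site.

0.90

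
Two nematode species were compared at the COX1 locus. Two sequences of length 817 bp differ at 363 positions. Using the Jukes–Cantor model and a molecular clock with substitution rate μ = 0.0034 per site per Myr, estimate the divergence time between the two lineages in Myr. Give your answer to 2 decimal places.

98.99

p = 363/817 ≈ 0.444308.
d = −(3/4) ln(1 − 4p/3) = −0.75 ln(1 − 0.592411) = −0.75 ln(0.407589)
  = −0.75 × (-0.897496) = 0.673122 substitutions/site.
Under a molecular clock d = 2μt, so t = d/(2μ) = 0.673122 / (2 × 0.0034) = 98.99 Myr.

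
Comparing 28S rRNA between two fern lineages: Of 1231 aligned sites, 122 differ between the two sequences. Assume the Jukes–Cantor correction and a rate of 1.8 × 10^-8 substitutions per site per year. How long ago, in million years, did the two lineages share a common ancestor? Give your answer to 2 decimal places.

p = 122/1231 ≈ 0.099106.
d = −(3/4) ln(1 − 4p/3) = −0.75 ln(1 − 0.132141) = −0.75 ln(0.867859)
  = −0.75 × (-0.141726) = 0.106295 substitutions/site.
Under a molecular clock d = 2μt, so t = d/(2μ) = 0.106295 / (2 × 1.8 × 10^-8) = 2.95 million years.

2.95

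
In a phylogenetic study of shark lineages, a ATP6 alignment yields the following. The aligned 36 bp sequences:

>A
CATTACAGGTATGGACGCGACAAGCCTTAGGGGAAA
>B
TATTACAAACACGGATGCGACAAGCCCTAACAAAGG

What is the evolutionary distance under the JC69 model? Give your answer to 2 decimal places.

0.49

The sequences differ at 13 of 36 sites, so p = 13/36 ≈ 0.361111.
d = −(3/4) ln(1 − 4p/3) = −0.75 ln(1 − 0.481481) = −0.75 ln(0.518519)
  = −0.75 × (-0.656779) = 0.492584 substitutions/site.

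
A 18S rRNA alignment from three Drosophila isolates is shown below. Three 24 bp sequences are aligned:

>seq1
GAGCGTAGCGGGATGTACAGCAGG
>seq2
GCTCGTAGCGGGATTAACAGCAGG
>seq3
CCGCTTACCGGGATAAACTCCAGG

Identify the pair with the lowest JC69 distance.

seq1–seq2: 4/24 differ, p = 0.167, d = 0.188.
seq1–seq3: 8/24 differ, p = 0.333, d = 0.441.
seq2–seq3: 7/24 differ, p = 0.292, d = 0.369.
The smallest distance is between seq1 and seq2.

seq1 and seq2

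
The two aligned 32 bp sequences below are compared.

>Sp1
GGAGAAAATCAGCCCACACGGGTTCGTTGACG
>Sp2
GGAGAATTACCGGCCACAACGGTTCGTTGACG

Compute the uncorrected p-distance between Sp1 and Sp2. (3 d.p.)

The sequences differ at 7 of 32 positions (sites 7, 8, 9, 11, 13, 19, 20).
p = 7/32 = 0.21875 ≈ 0.219 (to 3 d.p.).

0.219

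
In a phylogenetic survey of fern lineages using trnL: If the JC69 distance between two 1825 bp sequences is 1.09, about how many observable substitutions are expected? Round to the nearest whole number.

Invert JC69: p = (3/4)(1 − e^(−4d/3)) = 0.75 × (1 − e^(-1.453333)) = 0.75 × (1 − 0.233790) = 0.574658.
Expected differing sites = pL ≈ 0.574658 × 1825 = 1048.75085 ≈ 1049.

1049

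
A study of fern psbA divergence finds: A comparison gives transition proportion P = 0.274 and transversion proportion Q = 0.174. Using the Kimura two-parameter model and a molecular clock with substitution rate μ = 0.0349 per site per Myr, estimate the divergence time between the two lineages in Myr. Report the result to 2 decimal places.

10.70

Under the Kimura two-parameter model, d = −½ ln(1 − 2P − Q) − ¼ ln(1 − 2Q).
1 − 2P − Q = 0.278, giving −½ ln(0.278) = 0.640067.
1 − 2Q = 0.652, giving −¼ ln(0.652) = 0.106928.
d = 0.640067 + 0.106928 = 0.746995.
Under a molecular clock d = 2μt, so t = d/(2μ) = 0.746995 / (2 × 0.0349) = 10.70 Myr.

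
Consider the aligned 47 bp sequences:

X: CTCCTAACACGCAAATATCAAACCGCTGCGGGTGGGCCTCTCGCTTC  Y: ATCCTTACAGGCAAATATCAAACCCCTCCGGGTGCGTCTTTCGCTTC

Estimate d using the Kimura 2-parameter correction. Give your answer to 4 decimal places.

0.1933

Of 47 sites, 2 differences are transitions and 6 are transversions, so P = 2/47 ≈ 0.042553 and Q = 6/47 ≈ 0.12766.
Under the Kimura two-parameter model, d = −½ ln(1 − 2P − Q) − ¼ ln(1 − 2Q).
1 − 2P − Q = 0.787234, giving −½ ln(0.787234) = 0.119615.
1 − 2Q = 0.74468, giving −¼ ln(0.74468) = 0.073700.
d = 0.119615 + 0.073700 = 0.193315.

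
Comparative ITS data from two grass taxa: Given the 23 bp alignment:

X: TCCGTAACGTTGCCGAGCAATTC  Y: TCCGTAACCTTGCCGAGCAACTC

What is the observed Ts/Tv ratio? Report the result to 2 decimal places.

1.00

Transitions are A↔G and C↔T; transversions are all other mismatches.
Transitions: 1. Transversions: 1.
R = 1/1 = 1.00.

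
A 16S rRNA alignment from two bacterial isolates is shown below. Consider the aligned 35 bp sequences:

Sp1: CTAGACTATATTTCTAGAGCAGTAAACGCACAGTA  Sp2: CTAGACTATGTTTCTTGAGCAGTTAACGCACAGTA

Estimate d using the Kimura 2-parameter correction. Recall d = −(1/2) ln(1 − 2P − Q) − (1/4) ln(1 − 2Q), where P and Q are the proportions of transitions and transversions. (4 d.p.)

0.0910

Of 35 sites, 1 differences are transitions and 2 are transversions, so P = 1/35 ≈ 0.028571 and Q = 2/35 ≈ 0.057143.
Under the Kimura two-parameter model, d = −½ ln(1 − 2P − Q) − ¼ ln(1 − 2Q).
1 − 2P − Q = 0.885715, giving −½ ln(0.885715) = 0.060680.
1 − 2Q = 0.885714, giving −¼ ln(0.885714) = 0.030340.
d = 0.060680 + 0.030340 = 0.091020.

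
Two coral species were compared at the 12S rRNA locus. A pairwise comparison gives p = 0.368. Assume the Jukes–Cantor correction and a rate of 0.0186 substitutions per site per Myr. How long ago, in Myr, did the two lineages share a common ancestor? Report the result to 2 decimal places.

13.60

d = −(3/4) ln(1 − 4p/3) = −0.75 ln(1 − 0.490667) = −0.75 ln(0.509333)
  = −0.75 × (-0.674653) = 0.505990 substitutions/site.
Under a molecular clock d = 2μt, so t = d/(2μ) = 0.505990 / (2 × 0.0186) = 13.60 Myr.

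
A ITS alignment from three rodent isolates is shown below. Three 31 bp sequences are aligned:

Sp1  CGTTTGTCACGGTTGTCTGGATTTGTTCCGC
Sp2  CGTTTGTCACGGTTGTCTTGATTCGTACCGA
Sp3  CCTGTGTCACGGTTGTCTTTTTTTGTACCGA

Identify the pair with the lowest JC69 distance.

Sp1 and Sp2

Sp1–Sp2: 4/31 differ, p = 0.129, d = 0.142.
Sp1–Sp3: 7/31 differ, p = 0.226, d = 0.269.
Sp2–Sp3: 5/31 differ, p = 0.161, d = 0.182.
The smallest distance is between Sp1 and Sp2.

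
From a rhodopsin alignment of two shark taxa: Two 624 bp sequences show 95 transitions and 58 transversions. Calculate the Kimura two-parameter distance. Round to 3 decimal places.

0.305

P = 95/624 ≈ 0.152244 and Q = 58/624 ≈ 0.092949.
Under the Kimura two-parameter model, d = −½ ln(1 − 2P − Q) − ¼ ln(1 − 2Q).
1 − 2P − Q = 0.602563, giving −½ ln(0.602563) = 0.253282.
1 − 2Q = 0.814102, giving −¼ ln(0.814102) = 0.051417.
d = 0.253282 + 0.051417 = 0.304699.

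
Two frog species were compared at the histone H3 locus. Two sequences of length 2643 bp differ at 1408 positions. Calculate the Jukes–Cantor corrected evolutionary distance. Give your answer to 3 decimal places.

p = 1408/2643 ≈ 0.532728.
d = −(3/4) ln(1 − 4p/3) = −0.75 ln(1 − 0.710304) = −0.75 ln(0.289696)
  = −0.75 × (-1.238923) = 0.929192 substitutions/site.

0.929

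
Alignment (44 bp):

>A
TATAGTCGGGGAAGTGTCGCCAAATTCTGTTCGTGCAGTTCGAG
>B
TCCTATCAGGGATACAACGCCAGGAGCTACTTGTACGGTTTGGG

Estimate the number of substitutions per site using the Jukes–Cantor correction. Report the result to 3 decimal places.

The sequences differ at 21 of 44 sites, so p = 21/44 ≈ 0.477273.
d = −(3/4) ln(1 − 4p/3) = −0.75 ln(1 − 0.636364) = −0.75 ln(0.363636)
  = −0.75 × (-1.011602) = 0.758702 substitutions/site.

0.759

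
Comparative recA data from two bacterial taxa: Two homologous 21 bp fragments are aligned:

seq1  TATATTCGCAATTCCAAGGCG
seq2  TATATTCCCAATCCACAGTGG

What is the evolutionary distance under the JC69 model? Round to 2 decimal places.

The sequences differ at 6 of 21 sites (8, 13, 15, 16, 19, 20), so p = 6/21 ≈ 0.285714.
d = −(3/4) ln(1 − 4p/3) = −0.75 ln(1 − 0.380952) = −0.75 ln(0.619048)
  = −0.75 × (-0.479572) = 0.359679 substitutions/site.

0.36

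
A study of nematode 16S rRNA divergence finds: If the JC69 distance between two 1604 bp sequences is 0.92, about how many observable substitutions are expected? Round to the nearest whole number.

850

Invert JC69: p = (3/4)(1 − e^(−4d/3)) = 0.75 × (1 − e^(-1.226667)) = 0.75 × (1 − 0.293268) = 0.530049.
Expected differing sites = pL ≈ 0.530049 × 1604 = 850.198596 ≈ 850.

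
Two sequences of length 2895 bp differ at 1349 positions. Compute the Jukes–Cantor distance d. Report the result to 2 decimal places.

0.73

p = 1349/2895 ≈ 0.465976.
d = −(3/4) ln(1 − 4p/3) = −0.75 ln(1 − 0.621301) = −0.75 ln(0.378699)
  = −0.75 × (-0.971014) = 0.728261 substitutions/site.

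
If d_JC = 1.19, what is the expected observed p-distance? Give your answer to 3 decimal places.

p = (3/4)(1 − e^(−4d/3)) = 0.75 × (1 − e^(-1.586667)) = 0.75 × (1 − 0.204606) = 0.596546.

0.597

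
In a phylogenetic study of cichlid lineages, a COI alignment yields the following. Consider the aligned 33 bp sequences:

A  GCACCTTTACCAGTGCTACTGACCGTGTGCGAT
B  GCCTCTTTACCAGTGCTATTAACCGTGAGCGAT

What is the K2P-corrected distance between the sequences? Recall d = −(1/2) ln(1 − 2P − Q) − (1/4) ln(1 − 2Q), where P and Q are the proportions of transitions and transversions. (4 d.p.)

Of 33 sites, 3 differences are transitions and 2 are transversions, so P = 3/33 ≈ 0.090909 and Q = 2/33 ≈ 0.060606.
Under the Kimura two-parameter model, d = −½ ln(1 − 2P − Q) − ¼ ln(1 − 2Q).
1 − 2P − Q = 0.757576, giving −½ ln(0.757576) = 0.138816.
1 − 2Q = 0.878788, giving −¼ ln(0.878788) = 0.032303.
d = 0.138816 + 0.032303 = 0.171119.

0.1711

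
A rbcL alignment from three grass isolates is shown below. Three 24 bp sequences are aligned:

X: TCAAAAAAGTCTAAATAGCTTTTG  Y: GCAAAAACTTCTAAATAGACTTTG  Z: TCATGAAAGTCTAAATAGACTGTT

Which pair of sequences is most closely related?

X and Y

X–Y: 5/24 differ, p = 0.208, d = 0.244.
X–Z: 6/24 differ, p = 0.250, d = 0.304.
Y–Z: 7/24 differ, p = 0.292, d = 0.369.
The smallest distance is between X and Y.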